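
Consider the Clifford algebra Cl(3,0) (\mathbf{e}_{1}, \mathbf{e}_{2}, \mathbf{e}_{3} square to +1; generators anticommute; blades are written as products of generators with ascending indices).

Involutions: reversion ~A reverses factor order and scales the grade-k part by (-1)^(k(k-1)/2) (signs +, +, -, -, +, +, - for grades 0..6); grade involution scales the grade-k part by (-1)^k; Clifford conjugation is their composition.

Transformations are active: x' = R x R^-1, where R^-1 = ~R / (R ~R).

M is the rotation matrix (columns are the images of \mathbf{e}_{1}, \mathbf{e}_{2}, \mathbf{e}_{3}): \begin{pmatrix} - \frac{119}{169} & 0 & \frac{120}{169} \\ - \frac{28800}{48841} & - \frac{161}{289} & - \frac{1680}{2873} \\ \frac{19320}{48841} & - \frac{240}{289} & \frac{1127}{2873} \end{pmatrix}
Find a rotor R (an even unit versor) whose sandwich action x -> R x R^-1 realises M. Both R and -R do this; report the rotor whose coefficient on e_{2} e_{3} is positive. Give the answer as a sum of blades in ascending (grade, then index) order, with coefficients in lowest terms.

Method: write R = a + b12*e_{1} e_{2} + b13*e_{1} e_{3} + b23*e_{2} e_{3} with a^2 + b12^2 + b13^2 + b23^2 = 1 (so R^-1 = ~R). Expanding the columns R e_j ~R gives tr M = 4a^2 - 1 and, from the antisymmetric part, M21 - M12 = -4a*b12, M13 - M31 = 4a*b13, M32 - M23 = -4a*b23.
Here tr M = -\frac{42441}{48841}, so a^2 = (1 + tr M)/4 = \frac{1600}{48841} and a = ±\frac{40}{221}. Taking a = \frac{40}{221}: M21 - M12 = -\frac{28800}{48841}, M13 - M31 = \frac{15360}{48841}, M32 - M23 = -\frac{12000}{48841}, giving b12 = \frac{180}{221}, b13 = \frac{96}{221}, b23 = \frac{75}{221}, i.e. R = \frac{40}{221} + \frac{180}{221} e_{1} e_{2} + \frac{96}{221} e_{1} e_{3} + \frac{75}{221} e_{2} e_{3}.
Its e_{2} e_{3} coefficient is already positive.
Answer: \frac{40}{221} + \frac{180}{221} e_{1} e_{2} + \frac{96}{221} e_{1} e_{3} + \frac{75}{221} e_{2} e_{3}. Key observation: the double cover Spin(3) -> SO(3) sends R and -R to the same matrix (trace -\frac{42441}{48841} here), so the stated sign of the e_{2} e_{3} coefficient is what selects one sheet.


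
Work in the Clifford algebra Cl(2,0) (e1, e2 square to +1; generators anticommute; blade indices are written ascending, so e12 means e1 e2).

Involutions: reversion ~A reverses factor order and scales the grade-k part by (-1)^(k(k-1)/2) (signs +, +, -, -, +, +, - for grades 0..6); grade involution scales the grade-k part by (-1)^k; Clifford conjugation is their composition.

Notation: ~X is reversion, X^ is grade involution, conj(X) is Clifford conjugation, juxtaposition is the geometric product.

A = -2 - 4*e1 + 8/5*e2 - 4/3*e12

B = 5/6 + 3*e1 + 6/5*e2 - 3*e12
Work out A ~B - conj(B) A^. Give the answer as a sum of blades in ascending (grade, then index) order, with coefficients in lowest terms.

first term: -581/75 - 236/15*e1 - 136/15*e2 - 752/45*e12
second term: -581/75 + 44/15*e1 - 104/15*e2 + 112/45*e12
Answer: -56/3*e1 - 32/15*e2 - 96/5*e12


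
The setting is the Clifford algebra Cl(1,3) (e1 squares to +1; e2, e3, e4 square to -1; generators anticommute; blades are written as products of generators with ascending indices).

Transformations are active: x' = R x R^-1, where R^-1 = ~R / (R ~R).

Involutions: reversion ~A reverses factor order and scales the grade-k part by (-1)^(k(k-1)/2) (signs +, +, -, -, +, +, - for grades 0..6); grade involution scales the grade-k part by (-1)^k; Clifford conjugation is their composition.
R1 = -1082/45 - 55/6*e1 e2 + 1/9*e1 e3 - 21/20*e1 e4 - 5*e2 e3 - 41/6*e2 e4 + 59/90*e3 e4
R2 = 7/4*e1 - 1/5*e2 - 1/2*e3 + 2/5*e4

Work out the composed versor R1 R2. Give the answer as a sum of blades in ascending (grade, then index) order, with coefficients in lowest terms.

Distribute over the terms of R2 (each basis-blade product reordered to ascending indices, repeated generators contracted through their squares):
R1 (7/4*e1) = -3787/90*e1 + 385/24*e2 - 7/36*e3 + 147/80*e4 - 35/4*e1 e2 e3 - 287/24*e1 e2 e4 + 413/360*e1 e3 e4
R1 (-1/5*e2) = -11/6*e1 + 1082/225*e2 + e3 + 41/30*e4 + 1/45*e1 e2 e3 - 21/100*e1 e2 e4 - 59/450*e2 e3 e4
R1 (-1/2*e3) = 1/18*e1 - 5/2*e2 + 541/45*e3 - 59/180*e4 + 55/12*e1 e2 e3 - 21/40*e1 e3 e4 - 41/12*e2 e3 e4
R1 (2/5*e4) = 21/50*e1 + 41/15*e2 - 59/225*e3 - 2164/225*e4 - 11/3*e1 e2 e4 + 2/45*e1 e3 e4 - 2*e2 e3 e4
Summing the partial products and collecting blades:
Answer: -9773/225*e1 + 37951/1800*e2 + 11309/900*e3 - 24269/3600*e4 - 373/90*e1 e2 e3 - 3167/200*e1 e2 e4 + 2/3*e1 e3 e4 - 4993/900*e2 e3 e4


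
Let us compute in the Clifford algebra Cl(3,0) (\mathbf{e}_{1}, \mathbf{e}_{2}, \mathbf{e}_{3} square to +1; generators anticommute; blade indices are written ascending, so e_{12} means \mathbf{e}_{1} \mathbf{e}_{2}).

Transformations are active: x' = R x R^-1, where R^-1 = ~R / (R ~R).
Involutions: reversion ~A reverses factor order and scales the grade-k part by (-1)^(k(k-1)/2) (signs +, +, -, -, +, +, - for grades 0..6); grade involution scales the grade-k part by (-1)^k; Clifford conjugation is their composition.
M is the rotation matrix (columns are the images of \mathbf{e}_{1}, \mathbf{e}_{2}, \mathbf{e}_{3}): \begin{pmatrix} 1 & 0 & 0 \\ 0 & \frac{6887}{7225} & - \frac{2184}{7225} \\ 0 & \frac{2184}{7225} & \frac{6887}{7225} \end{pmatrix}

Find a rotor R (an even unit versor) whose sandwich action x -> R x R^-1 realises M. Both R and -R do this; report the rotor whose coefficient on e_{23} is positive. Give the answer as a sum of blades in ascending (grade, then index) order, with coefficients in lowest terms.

Method: write R = a + b12*e_{12} + b13*e_{13} + b23*e_{23} with a^2 + b12^2 + b13^2 + b23^2 = 1 (so R^-1 = ~R). Expanding the columns R e_j ~R gives tr M = 4a^2 - 1 and, from the antisymmetric part, M21 - M12 = -4a*b12, M13 - M31 = 4a*b13, M32 - M23 = -4a*b23.
Here tr M = \frac{20999}{7225}, so a^2 = (1 + tr M)/4 = \frac{7056}{7225} and a = ±\frac{84}{85}. Taking a = \frac{84}{85}: M21 - M12 = 0, M13 - M31 = 0, M32 - M23 = \frac{4368}{7225}, giving b12 = 0, b13 = 0, b23 = -\frac{13}{85}, i.e. R = \frac{84}{85} - \frac{13}{85} e_{23}.
Its e_{23} coefficient is negative, so report the other preimage -R.
Answer: -\frac{84}{85} + \frac{13}{85} e_{23}. Key observation: the double cover Spin(3) -> SO(3) sends R and -R to the same matrix (trace \frac{20999}{7225} here), so the stated sign of the e_{23} coefficient is what selects one sheet.


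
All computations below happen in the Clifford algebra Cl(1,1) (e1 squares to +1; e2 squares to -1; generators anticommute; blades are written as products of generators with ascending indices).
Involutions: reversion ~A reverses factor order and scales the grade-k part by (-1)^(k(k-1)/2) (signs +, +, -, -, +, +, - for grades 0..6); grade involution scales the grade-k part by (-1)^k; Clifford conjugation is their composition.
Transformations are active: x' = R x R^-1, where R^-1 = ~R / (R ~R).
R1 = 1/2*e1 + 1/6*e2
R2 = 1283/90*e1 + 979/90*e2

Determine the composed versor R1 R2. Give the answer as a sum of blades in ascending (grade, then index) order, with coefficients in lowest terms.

Distribute over the terms of R1 (each basis-blade product reordered to ascending indices, repeated generators contracted through their squares):
(1/2*e1) R2 = 1283/180 + 979/180*e1 e2
(1/6*e2) R2 = -979/540 - 1283/540*e1 e2
Summing the partial products and collecting blades:
Answer: 287/54 + 827/270*e1 e2


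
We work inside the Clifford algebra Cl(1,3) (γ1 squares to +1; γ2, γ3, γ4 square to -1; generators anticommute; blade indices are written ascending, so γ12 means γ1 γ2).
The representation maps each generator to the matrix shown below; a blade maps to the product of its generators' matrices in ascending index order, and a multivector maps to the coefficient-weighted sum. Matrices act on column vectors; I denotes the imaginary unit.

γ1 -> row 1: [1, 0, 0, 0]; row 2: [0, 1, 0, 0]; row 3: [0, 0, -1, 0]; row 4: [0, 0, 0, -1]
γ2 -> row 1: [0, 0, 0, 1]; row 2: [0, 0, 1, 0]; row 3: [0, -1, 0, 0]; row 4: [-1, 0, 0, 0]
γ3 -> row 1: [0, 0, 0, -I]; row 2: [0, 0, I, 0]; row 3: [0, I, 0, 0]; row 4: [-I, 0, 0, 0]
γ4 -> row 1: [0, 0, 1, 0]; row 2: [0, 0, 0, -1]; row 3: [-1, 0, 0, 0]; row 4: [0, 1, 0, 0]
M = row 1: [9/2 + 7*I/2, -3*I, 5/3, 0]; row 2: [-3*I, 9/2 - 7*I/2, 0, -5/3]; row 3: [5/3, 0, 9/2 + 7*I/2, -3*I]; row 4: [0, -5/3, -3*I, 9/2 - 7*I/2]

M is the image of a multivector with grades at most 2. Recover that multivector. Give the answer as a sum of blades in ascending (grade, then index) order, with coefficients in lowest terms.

Method: the blade images are trace-orthogonal — tr(rho(e_A) rho(e_B)^-1) = 4 if A = B and 0 otherwise — and rho(e_A)^-1 = (e_A)^2 * rho(e_A) with (e_A)^2 = +1 or -1, so the coefficient of e_A in the preimage is (e_A)^2 * tr(M rho(e_A))/4.
Nonzero projections over blades of grade <= 2: 1: (1)^2 = +1, tr(M 1) = 18, coefficient 9/2; γ14: (γ14)^2 = +1, tr(M rho(γ14)) = 20/3, coefficient 5/3; γ23: (γ23)^2 = -1, tr(M rho(γ23)) = 14, coefficient -7/2; γ34: (γ34)^2 = -1, tr(M rho(γ34)) = -12, coefficient 3. Every other blade of grade <= 2 projects to 0.
Answer: 9/2 + 5/3*γ14 - 7/2*γ23 + 3*γ34


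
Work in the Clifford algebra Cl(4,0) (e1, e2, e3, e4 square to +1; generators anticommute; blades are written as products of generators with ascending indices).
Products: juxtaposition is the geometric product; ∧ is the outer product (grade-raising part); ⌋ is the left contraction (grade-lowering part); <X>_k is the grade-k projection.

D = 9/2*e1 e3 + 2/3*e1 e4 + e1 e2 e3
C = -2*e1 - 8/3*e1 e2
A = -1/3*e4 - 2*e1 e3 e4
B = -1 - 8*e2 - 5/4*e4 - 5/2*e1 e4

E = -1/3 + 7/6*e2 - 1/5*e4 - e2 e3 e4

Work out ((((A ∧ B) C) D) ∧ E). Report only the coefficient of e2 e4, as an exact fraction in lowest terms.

step 1: 1/3*e4 - 8/3*e2 e4 + 2*e1 e3 e4 + 16*e1 e2 e3 e4
step 2: -58/9*e1 e4 + 116/3*e3 e4 + 40/9*e1 e2 e4 + 80/3*e2 e3 e4
step 3: 116/27 + 80/27*e2 + 232/9*e1 e3 - 442/3*e1 e4 - 221/9*e3 e4 - 160/9*e1 e2 e3 + 244/3*e1 e2 e4 - 122/9*e2 e3 e4
step 4: -116/81 + 326/81*e2 - 116/135*e4 - 232/27*e1 e3 + 442/9*e1 e4 - 16/27*e2 e4 + 221/27*e3 e4 - 652/27*e1 e2 e3 + 1303/9*e1 e2 e4 - 232/45*e1 e3 e4 - 1535/54*e2 e3 e4 + 32/9*e1 e2 e3 e4
Answer: -16/27


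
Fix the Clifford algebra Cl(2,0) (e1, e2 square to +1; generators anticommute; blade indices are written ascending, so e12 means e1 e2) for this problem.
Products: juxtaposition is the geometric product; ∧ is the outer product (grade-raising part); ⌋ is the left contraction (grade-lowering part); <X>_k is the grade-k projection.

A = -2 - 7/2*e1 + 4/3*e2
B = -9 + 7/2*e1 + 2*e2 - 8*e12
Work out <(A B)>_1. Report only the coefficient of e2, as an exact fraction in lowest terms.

step 1: 101/12 + 211/6*e1 + 12*e2 + 13/3*e12
step 2: 211/6*e1 + 12*e2
Answer: 12


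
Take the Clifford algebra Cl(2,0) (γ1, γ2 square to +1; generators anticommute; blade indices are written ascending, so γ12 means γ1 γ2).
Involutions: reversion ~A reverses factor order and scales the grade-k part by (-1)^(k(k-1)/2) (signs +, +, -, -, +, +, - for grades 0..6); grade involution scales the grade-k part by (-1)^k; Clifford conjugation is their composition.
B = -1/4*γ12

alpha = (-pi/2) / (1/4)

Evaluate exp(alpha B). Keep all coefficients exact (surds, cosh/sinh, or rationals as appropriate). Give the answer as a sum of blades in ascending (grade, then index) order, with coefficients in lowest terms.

B^2 = (-1/4)^2*(γ12)^2 = 1/16*(-1) = -1/16 (a basis 2-blade squares to minus the product of its generators' squares).
B^2 = -1/16 — since the square is negative, the closed form is circular: l = 1/4, alpha*l = -pi/2, so exp(alpha B) = cos(-pi/2) + (sin(-pi/2)/(1/4))*B = 0 + (-4)*B.
Answer: γ12


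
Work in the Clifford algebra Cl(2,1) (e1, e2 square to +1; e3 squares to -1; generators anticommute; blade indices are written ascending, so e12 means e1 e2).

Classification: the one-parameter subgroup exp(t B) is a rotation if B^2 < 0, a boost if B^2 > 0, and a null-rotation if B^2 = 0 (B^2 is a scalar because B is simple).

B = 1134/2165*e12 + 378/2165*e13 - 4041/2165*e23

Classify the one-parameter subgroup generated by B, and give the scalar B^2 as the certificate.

B^2 term by term: the squares give (1134/2165)^2*(e12)^2 + (378/2165)^2*(e13)^2 + (-4041/2165)^2*(e23)^2 = 1285956/4687225*(-1) + 142884/4687225*(+1) + 16329681/4687225*(+1) = 81/25 (each basis 2-blade squares to minus the product of its generators' squares); cross terms between blades sharing an index anticommute and cancel. So B^2 = 81/25.
Answer: boost, certificate B^2 = 81/25. Because 81/25 is invariant under every versor sandwich, the classification follows from its sign alone.


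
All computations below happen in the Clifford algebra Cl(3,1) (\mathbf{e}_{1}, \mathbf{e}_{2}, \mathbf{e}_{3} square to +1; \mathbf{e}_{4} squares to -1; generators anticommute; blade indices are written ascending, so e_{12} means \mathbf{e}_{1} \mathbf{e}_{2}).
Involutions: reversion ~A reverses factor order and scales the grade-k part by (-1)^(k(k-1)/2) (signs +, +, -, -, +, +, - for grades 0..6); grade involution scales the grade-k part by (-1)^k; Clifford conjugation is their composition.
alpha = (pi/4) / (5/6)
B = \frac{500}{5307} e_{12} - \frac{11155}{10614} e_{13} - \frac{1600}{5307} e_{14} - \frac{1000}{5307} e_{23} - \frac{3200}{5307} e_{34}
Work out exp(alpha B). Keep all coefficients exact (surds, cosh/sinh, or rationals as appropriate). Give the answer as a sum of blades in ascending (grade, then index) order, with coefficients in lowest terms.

B^2 term by term: the squares give (\frac{500}{5307})^2*(e_{12})^2 + (-\frac{11155}{10614})^2*(e_{13})^2 + (-\frac{1600}{5307})^2*(e_{14})^2 + (-\frac{1000}{5307})^2*(e_{23})^2 + (-\frac{3200}{5307})^2*(e_{34})^2 = \frac{250000}{28164249}*(-1) + \frac{124434025}{112656996}*(-1) + \frac{2560000}{28164249}*(+1) + \frac{1000000}{28164249}*(-1) + \frac{10240000}{28164249}*(+1) = -\frac{25}{36} (each basis 2-blade squares to minus the product of its generators' squares); cross terms between blades sharing an index anticommute and cancel; the commuting (index-disjoint) pairs give grade-4 terms 2*c*c'*(blade product), which cancel blade by blade — e_{1234}: -\frac{3200000}{28164249} + \frac{3200000}{28164249} = 0 — confirming B is simple. So B^2 = -\frac{25}{36}.
B^2 = -\frac{25}{36} — a negative square means the series sums to a rotation: l = \frac{5}{6}, alpha*l = \frac{\pi}{4}, so exp(alpha B) = cos(\frac{\pi}{4}) + (sin(\frac{\pi}{4})/(\frac{5}{6}))*B = \frac{\sqrt{2}}{2} + (\frac{3 \sqrt{2}}{5})*B.
Answer: \frac{\sqrt{2}}{2} + \frac{100 \sqrt{2}}{1769} e_{12} - \frac{2231 \sqrt{2}}{3538} e_{13} - \frac{320 \sqrt{2}}{1769} e_{14} - \frac{200 \sqrt{2}}{1769} e_{23} - \frac{640 \sqrt{2}}{1769} e_{34}


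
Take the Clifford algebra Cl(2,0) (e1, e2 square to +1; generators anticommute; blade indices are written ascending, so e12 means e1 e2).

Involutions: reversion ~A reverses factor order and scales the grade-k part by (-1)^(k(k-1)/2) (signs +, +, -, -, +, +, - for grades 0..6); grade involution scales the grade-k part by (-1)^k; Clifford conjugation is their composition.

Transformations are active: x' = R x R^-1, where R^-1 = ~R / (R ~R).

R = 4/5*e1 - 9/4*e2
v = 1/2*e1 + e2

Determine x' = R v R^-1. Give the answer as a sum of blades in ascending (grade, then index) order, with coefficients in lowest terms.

~R = 4/5*e1 - 9/4*e2, and R ~R = 2281/400, so R^-1 = ~R / (2281/400).
R v = -37/20 + 77/40*e12
Answer: -4649/4562*e1 + 1049/2281*e2


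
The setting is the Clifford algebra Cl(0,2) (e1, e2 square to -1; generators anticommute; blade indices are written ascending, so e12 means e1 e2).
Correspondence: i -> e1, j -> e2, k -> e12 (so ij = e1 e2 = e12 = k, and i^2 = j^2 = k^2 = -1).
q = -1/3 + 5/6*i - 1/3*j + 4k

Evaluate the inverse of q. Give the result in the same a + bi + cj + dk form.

In blades: q = -1/3 + 5/6*e1 - 1/3*e2 + 4*e12.
With qbar = -1/3 - 5/6*e1 + 1/3*e2 - 4*e12 (scalar fixed, mapped units negated), q qbar = 203/12 (the sum of squared coefficients), so q^-1 = qbar / (203/12) = -4/203 - 10/203*e1 + 4/203*e2 - 48/203*e12; translating back:
Answer: -4/203 - 10/203*i + 4/203*j - 48/203*k


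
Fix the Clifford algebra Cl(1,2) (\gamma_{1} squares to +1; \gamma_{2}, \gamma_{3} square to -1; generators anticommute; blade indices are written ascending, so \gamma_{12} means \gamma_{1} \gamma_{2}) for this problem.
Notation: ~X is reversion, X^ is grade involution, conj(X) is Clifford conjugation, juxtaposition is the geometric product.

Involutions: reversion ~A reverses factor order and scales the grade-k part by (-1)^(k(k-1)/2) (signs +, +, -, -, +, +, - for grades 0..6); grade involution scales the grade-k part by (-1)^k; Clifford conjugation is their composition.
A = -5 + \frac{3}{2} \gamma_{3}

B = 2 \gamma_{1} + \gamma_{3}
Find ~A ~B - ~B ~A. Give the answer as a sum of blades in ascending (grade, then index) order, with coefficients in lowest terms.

first term: -\frac{3}{2} - 10 \gamma_{1} - 5 \gamma_{3} - 3 \gamma_{13}
second term: -\frac{3}{2} - 10 \gamma_{1} - 5 \gamma_{3} + 3 \gamma_{13}
Answer: -6 \gamma_{13}


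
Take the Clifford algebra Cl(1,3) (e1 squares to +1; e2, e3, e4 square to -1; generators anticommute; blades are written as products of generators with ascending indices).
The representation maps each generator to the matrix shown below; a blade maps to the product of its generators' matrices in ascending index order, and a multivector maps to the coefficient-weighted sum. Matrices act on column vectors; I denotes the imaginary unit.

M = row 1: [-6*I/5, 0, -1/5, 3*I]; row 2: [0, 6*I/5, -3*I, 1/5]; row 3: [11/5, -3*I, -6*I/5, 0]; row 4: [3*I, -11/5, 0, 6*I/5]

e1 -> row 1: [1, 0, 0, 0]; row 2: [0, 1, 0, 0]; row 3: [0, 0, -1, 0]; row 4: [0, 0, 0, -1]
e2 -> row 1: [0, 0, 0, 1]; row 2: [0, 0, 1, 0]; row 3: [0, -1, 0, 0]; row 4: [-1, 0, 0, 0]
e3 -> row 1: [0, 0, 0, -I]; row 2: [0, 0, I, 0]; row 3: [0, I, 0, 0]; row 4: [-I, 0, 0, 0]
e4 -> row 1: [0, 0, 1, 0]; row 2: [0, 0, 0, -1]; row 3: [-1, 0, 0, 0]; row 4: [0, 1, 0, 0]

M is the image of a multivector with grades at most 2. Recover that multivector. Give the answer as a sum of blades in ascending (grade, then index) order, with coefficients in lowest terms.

Method: the blade images are trace-orthogonal — tr(rho(e_A) rho(e_B)^-1) = 4 if A = B and 0 otherwise — and rho(e_A)^-1 = (e_A)^2 * rho(e_A) with (e_A)^2 = +1 or -1, so the coefficient of e_A in the preimage is (e_A)^2 * tr(M rho(e_A))/4.
Nonzero projections over blades of grade <= 2: e3: (e3)^2 = -1, tr(M rho(e3)) = 12, coefficient -3; e4: (e4)^2 = -1, tr(M rho(e4)) = 24/5, coefficient -6/5; e1 e4: (e1 e4)^2 = +1, tr(M rho(e1 e4)) = 4, coefficient 1; e2 e3: (e2 e3)^2 = -1, tr(M rho(e2 e3)) = -24/5, coefficient 6/5. Every other blade of grade <= 2 projects to 0.
Answer: -3*e3 - 6/5*e4 + e1 e4 + 6/5*e2 e3


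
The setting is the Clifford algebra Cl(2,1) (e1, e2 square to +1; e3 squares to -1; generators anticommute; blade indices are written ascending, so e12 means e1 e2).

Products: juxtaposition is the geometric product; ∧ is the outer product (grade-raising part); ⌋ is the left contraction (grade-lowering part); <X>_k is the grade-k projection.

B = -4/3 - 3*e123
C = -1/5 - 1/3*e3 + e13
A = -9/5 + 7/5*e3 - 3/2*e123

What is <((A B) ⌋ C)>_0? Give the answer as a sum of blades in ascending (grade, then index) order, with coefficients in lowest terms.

step 1: 69/10 - 28/15*e3 + 21/5*e12 + 37/5*e123
step 2: -901/450 - 28/15*e1 - 23/10*e3 + 69/10*e13
step 3: -901/450
Answer: -901/450


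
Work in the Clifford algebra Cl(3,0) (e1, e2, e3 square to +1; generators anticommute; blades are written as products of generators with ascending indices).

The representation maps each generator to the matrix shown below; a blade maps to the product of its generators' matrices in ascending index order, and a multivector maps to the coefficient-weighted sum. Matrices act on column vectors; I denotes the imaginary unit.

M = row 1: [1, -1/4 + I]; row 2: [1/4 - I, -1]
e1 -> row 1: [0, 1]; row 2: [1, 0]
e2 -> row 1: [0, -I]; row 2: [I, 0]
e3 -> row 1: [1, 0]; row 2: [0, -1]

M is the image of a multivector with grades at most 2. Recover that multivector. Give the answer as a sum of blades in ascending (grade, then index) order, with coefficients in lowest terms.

Method: 1, rho(e1), rho(e2), rho(e3) form a trace-orthogonal basis of the 2x2 complex matrices (tr(X Y) = 2 if X = Y, else 0), so M = m0*1 + m1*rho(e1) + m2*rho(e2) + m3*rho(e3) with m0 = tr(M)/2 = 0, m1 = tr(M rho(e1))/2 = 0, m2 = tr(M rho(e2))/2 = -1 - I/4, m3 = tr(M rho(e3))/2 = 1.
Multiplying table entries, the bivector images are rho(e1 e2) = I*rho(e3), rho(e1 e3) = -I*rho(e2), rho(e2 e3) = I*rho(e1); with real blade coefficients the real parts of m0..m3 are the coefficients of 1, e1, e2, e3 and the imaginary parts give the bivectors (e2 e3: Im m1, e1 e3: -Im m2, e1 e2: Im m3).
Answer: -e2 + e3 + 1/4*e1 e3


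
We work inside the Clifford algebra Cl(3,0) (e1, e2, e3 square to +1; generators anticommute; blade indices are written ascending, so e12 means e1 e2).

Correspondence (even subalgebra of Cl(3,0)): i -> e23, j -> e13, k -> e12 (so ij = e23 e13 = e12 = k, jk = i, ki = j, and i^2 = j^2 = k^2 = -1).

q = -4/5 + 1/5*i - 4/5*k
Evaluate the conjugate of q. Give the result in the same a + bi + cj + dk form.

In blades: q = -4/5 - 4/5*e12 + 1/5*e23.
Quaternion conjugation is reversion on the even subalgebra: the scalar is fixed and every grade-2 blade flips sign, giving -4/5 + 4/5*e12 - 1/5*e23; translating back:
Answer: -4/5 - 1/5*i + 4/5*k


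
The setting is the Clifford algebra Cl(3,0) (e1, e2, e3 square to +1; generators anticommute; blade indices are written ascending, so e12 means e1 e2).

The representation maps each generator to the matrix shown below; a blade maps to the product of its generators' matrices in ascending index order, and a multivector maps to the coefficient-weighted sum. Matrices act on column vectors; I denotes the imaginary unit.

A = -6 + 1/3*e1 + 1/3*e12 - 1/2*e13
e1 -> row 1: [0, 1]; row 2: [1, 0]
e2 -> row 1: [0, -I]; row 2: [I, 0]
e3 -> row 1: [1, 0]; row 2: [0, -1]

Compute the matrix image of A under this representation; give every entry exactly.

Bivector images (products of the table entries): rho(e12) = rho(e1)rho(e2) = row 1: [I, 0]; row 2: [0, -I]; rho(e13) = rho(e1)rho(e3) = row 1: [0, -1]; row 2: [1, 0].
M = (-6)*1 + (1/3)*rho(e1) + (1/3)*rho(e12) + (-1/2)*rho(e13), summed entrywise (1 is the identity matrix):
Answer: row 1: [-6 + I/3, 5/6]; row 2: [-1/6, -6 - I/3]


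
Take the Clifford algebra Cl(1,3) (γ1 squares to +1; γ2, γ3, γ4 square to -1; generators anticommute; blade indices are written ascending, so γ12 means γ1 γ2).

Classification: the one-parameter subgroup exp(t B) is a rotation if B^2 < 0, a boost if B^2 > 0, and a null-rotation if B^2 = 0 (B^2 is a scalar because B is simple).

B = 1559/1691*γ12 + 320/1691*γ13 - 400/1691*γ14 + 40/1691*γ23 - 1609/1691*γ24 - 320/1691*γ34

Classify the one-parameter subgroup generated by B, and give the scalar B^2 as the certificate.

B^2 term by term: the squares give (1559/1691)^2*(γ12)^2 + (320/1691)^2*(γ13)^2 + (-400/1691)^2*(γ14)^2 + (40/1691)^2*(γ23)^2 + (-1609/1691)^2*(γ24)^2 + (-320/1691)^2*(γ34)^2 = 2430481/2859481*(+1) + 102400/2859481*(+1) + 160000/2859481*(+1) + 1600/2859481*(-1) + 2588881/2859481*(-1) + 102400/2859481*(-1) = 0 (each basis 2-blade squares to minus the product of its generators' squares); cross terms between blades sharing an index anticommute and cancel; the commuting (index-disjoint) pairs give grade-4 terms 2*c*c'*(blade product), which cancel blade by blade — γ1234: -997760/2859481 + 1029760/2859481 - 32000/2859481 = 0 — confirming B is simple. So B^2 = 0.
Answer: null-rotation, certificate B^2 = 0. Key observation: B^2 = 0 is a conjugation invariant, so its sign decides the class regardless of the surface form of B.


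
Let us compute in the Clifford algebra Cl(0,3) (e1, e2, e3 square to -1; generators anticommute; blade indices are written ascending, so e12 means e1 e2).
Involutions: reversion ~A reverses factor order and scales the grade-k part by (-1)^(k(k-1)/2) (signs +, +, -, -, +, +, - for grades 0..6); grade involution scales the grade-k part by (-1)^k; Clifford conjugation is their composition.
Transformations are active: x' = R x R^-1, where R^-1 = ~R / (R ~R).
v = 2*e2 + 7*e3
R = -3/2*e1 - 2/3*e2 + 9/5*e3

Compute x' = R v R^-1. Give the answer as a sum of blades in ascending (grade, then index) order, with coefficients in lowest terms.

~R = -3/2*e1 - 2/3*e2 + 9/5*e3, and R ~R = -5341/900, so R^-1 = ~R / (-5341/900).
R v = -169/15 - 3*e12 - 21/2*e13 - 124/15*e23
Answer: -30420/5341*e1 - 24202/5341*e2 - 883/5341*e3


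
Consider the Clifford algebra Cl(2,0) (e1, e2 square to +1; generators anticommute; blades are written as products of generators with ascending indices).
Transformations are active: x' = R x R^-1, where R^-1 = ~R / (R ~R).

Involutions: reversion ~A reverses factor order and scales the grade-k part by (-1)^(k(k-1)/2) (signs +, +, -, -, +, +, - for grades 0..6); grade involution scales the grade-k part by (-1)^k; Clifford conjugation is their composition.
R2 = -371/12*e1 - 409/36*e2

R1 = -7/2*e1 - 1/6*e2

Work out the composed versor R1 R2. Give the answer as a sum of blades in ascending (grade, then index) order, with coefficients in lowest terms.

Distribute over the terms of R1 (each basis-blade product reordered to ascending indices, repeated generators contracted through their squares):
(-7/2*e1) R2 = 2597/24 + 2863/72*e1 e2
(-1/6*e2) R2 = 409/216 - 371/72*e1 e2
Summing the partial products and collecting blades:
Answer: 11891/108 + 623/18*e1 e2


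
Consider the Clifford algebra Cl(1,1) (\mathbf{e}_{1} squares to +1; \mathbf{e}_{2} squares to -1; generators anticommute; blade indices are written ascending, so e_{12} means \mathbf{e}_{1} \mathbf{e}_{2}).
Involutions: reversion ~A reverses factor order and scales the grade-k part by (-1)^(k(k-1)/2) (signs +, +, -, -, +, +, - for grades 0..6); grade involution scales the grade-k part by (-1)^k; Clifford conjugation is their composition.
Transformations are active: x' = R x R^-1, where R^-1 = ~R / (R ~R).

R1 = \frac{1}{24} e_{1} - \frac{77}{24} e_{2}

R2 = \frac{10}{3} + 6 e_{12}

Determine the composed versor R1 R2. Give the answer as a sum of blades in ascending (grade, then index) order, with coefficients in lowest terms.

Distribute over the terms of R1 (each basis-blade product reordered to ascending indices, repeated generators contracted through their squares):
(\frac{1}{24} e_{1}) R2 = \frac{5}{36} e_{1} + \frac{1}{4} e_{2}
(-\frac{77}{24} e_{2}) R2 = -\frac{77}{4} e_{1} - \frac{385}{36} e_{2}
Summing the partial products and collecting blades:
Answer: -\frac{172}{9} e_{1} - \frac{94}{9} e_{2}


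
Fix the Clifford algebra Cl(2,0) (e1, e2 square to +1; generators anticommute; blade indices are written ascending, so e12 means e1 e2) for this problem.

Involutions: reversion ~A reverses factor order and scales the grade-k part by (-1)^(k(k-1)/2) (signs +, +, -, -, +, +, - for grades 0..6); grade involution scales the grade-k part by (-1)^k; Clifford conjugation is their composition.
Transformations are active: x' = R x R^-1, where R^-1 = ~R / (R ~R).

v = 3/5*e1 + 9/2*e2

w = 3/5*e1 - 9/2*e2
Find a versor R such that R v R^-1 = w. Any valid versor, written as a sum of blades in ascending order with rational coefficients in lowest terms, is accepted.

Reasoning: v^2 = w^2 = 2061/100 since conjugation preserves the quadratic form; R = v + w = 6/5*e1 is then valid when invertible, keeping its own part and reversing (v - w)/2.
Answer: 6/5*e1


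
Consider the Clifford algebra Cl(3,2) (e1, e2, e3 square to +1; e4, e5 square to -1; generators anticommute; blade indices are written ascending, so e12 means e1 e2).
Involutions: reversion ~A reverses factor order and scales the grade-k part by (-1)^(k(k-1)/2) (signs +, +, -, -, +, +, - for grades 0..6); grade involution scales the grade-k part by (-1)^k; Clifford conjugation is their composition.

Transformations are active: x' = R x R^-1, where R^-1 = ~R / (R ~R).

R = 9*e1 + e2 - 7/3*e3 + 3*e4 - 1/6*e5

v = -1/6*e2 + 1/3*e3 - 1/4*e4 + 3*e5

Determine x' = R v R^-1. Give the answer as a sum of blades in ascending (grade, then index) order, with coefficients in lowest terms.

~R = 9*e1 + e2 - 7/3*e3 + 3*e4 - 1/6*e5, and R ~R = 941/12, so R^-1 = ~R / (941/12).
R v = 11/36 - 3/2*e12 + 3*e13 - 9/4*e14 + 27*e15 - 1/18*e23 + 1/4*e24 + 107/36*e25 - 5/12*e34 - 125/18*e35 + 215/24*e45
Answer: 66/941*e1 + 985/5646*e2 - 2977/8469*e3 + 1029/3764*e4 - 25418/8469*e5


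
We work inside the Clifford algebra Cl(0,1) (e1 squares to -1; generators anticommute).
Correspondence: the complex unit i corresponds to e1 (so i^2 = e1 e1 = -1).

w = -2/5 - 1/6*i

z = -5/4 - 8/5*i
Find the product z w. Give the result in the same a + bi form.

In blades: z = -5/4 - 8/5*e1, w = -2/5 - 1/6*e1.
Distribute z over w term by term (generator squares from the signature, products reordered to ascending indices): (-5/4)*w = 1/2 + 5/24*e1; (-8/5*e1)*w = -4/15 + 16/25*e1.
Sum: 7/30 + 509/600*e1; translating back through the correspondence:
Answer: 7/30 + 509/600*i


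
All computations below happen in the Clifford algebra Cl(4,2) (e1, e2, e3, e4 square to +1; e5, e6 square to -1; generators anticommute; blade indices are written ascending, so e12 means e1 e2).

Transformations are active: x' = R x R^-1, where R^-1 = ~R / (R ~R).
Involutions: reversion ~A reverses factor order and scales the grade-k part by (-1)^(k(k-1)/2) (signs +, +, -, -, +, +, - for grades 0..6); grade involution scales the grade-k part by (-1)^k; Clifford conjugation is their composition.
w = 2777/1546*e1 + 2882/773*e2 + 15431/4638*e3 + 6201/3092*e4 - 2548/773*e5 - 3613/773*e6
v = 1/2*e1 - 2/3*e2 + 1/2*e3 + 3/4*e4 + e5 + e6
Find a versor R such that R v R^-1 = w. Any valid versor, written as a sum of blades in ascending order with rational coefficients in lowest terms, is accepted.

Sketch: the shared square -71/144 makes R = v + w = 1775/773*e1 + 7100/2319*e2 + 8875/2319*e3 + 2130/773*e4 - 1775/773*e5 - 2840/773*e6 the natural versor; its sandwich fixes that direction, negates (v - w)/2, and sends v to w.
Answer: 1775/773*e1 + 7100/2319*e2 + 8875/2319*e3 + 2130/773*e4 - 1775/773*e5 - 2840/773*e6


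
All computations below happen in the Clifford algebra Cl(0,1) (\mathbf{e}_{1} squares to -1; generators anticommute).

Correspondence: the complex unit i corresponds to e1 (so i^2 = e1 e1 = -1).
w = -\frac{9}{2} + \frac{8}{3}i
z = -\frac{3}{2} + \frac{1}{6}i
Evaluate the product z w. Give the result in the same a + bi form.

In blades: z = -\frac{3}{2} + \frac{1}{6} e_{1}, w = -\frac{9}{2} + \frac{8}{3} e_{1}.
Distribute z over w term by term (generator squares from the signature, products reordered to ascending indices): (-\frac{3}{2})*w = \frac{27}{4} - 4 e_{1}; (\frac{1}{6} e_{1})*w = -\frac{4}{9} - \frac{3}{4} e_{1}.
Sum: \frac{227}{36} - \frac{19}{4} e_{1}; translating back through the correspondence:
Answer: \frac{227}{36} - \frac{19}{4}i


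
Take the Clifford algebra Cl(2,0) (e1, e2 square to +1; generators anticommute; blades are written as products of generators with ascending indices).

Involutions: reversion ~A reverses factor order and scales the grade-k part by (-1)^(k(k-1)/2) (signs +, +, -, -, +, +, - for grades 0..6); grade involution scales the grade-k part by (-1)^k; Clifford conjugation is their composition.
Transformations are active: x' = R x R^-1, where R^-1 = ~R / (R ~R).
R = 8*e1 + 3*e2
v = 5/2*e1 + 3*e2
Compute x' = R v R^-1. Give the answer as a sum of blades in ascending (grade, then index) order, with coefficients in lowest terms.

~R = 8*e1 + 3*e2, and R ~R = 73, so R^-1 = ~R / (73).
R v = 29 + 33/2*e1 e2
Answer: 563/146*e1 - 45/73*e2


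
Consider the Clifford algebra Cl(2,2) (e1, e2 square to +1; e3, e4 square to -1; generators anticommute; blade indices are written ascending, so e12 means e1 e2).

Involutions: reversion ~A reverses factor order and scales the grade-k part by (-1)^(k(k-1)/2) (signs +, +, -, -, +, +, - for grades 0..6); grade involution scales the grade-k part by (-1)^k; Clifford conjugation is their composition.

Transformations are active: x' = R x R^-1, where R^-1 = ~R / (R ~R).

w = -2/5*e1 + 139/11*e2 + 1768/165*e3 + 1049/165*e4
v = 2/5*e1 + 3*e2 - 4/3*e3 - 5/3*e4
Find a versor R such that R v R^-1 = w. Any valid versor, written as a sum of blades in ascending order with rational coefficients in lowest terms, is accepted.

Why this works: both vectors square to 1036/225, so q(v) = q(w) and R = v + w = 172/11*e2 + 516/55*e3 + 258/55*e4 carries v to w — its own direction survives, the complement (v - w)/2 flips.
Answer: 172/11*e2 + 516/55*e3 + 258/55*e4


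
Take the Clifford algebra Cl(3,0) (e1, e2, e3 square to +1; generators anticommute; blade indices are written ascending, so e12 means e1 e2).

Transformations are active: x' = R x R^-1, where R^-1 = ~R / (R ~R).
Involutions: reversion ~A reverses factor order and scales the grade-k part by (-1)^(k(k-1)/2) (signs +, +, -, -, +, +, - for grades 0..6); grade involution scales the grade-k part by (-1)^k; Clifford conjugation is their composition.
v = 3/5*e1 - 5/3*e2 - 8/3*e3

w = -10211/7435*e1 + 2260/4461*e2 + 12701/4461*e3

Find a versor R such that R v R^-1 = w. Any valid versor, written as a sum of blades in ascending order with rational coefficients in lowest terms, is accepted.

The midline construction: v and w both square to 2306/225, so reflecting in their sum -1150/1487*e1 - 1725/1487*e2 + 805/4461*e3 exchanges them.
Answer: -1150/1487*e1 - 1725/1487*e2 + 805/4461*e3


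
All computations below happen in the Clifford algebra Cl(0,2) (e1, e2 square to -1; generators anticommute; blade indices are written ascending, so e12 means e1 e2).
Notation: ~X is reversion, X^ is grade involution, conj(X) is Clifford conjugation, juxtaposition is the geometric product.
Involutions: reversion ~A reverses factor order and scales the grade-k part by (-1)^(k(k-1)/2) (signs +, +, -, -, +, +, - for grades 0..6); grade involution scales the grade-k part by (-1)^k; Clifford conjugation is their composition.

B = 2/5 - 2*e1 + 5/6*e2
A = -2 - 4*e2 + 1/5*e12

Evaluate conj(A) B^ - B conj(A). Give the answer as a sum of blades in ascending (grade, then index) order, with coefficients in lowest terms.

first term: 38/15 - 25/6*e1 + 43/15*e2 - 202/25*e12
second term: -62/15 + 23/6*e1 - 7/15*e2 - 202/25*e12
Answer: 20/3 - 8*e1 + 10/3*e2


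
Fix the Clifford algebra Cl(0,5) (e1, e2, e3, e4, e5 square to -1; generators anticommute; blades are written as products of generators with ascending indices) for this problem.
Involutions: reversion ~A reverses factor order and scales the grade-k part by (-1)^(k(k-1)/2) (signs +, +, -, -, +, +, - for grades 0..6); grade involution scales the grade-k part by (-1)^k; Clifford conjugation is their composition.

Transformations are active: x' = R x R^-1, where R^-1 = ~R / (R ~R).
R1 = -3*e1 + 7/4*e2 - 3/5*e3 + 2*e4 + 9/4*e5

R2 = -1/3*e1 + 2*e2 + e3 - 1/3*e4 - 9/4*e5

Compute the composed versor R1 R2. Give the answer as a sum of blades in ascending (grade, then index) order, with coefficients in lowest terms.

Distribute over the terms of R1 (each basis-blade product reordered to ascending indices, repeated generators contracted through their squares):
(-3*e1) R2 = -1 - 6*e1 e2 - 3*e1 e3 + e1 e4 + 27/4*e1 e5
(7/4*e2) R2 = -7/2 + 7/12*e1 e2 + 7/4*e2 e3 - 7/12*e2 e4 - 63/16*e2 e5
(-3/5*e3) R2 = 3/5 - 1/5*e1 e3 + 6/5*e2 e3 + 1/5*e3 e4 + 27/20*e3 e5
(2*e4) R2 = 2/3 + 2/3*e1 e4 - 4*e2 e4 - 2*e3 e4 - 9/2*e4 e5
(9/4*e5) R2 = 81/16 + 3/4*e1 e5 - 9/2*e2 e5 - 9/4*e3 e5 + 3/4*e4 e5
Summing the partial products and collecting blades:
Answer: 439/240 - 65/12*e1 e2 - 16/5*e1 e3 + 5/3*e1 e4 + 15/2*e1 e5 + 59/20*e2 e3 - 55/12*e2 e4 - 135/16*e2 e5 - 9/5*e3 e4 - 9/10*e3 e5 - 15/4*e4 e5


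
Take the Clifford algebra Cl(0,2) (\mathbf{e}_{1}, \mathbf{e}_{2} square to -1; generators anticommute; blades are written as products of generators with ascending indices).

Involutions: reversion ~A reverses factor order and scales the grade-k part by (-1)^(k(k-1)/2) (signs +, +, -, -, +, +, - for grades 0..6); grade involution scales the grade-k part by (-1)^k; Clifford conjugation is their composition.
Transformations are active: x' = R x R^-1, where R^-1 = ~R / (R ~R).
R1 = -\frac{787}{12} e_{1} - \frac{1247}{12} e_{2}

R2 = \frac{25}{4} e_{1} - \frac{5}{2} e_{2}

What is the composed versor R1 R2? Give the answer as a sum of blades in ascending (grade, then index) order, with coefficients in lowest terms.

Distribute over the terms of R1 (each basis-blade product reordered to ascending indices, repeated generators contracted through their squares):
(-\frac{787}{12} e_{1}) R2 = \frac{19675}{48} + \frac{3935}{24} e_{1} e_{2}
(-\frac{1247}{12} e_{2}) R2 = -\frac{6235}{24} + \frac{31175}{48} e_{1} e_{2}
Summing the partial products and collecting blades:
Answer: \frac{7205}{48} + \frac{13015}{16} e_{1} e_{2}


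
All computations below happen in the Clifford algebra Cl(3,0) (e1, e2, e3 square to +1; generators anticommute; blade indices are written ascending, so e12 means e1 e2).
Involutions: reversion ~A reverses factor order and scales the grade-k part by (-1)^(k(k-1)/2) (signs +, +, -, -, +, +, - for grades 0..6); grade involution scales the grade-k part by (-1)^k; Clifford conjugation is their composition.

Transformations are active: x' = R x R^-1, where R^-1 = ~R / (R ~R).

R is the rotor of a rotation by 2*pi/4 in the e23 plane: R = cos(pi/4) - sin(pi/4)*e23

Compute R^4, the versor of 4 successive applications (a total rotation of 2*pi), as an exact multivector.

The rotor phase is half the rotation angle and phases add under composition, so 4 steps in the e23 plane accumulate phase 4*(pi/4) = pi: R^4 = cos(pi) - sin(pi)*e23.
cos(pi) = -1 and sin(pi) = 0, so R^4 = -1. The total rotation 2*pi is 1 full turn, so every vector returns to itself, yet the rotor is -1, on the OTHER sheet of the double cover (an odd number of 2*pi turns).
Answer: -1


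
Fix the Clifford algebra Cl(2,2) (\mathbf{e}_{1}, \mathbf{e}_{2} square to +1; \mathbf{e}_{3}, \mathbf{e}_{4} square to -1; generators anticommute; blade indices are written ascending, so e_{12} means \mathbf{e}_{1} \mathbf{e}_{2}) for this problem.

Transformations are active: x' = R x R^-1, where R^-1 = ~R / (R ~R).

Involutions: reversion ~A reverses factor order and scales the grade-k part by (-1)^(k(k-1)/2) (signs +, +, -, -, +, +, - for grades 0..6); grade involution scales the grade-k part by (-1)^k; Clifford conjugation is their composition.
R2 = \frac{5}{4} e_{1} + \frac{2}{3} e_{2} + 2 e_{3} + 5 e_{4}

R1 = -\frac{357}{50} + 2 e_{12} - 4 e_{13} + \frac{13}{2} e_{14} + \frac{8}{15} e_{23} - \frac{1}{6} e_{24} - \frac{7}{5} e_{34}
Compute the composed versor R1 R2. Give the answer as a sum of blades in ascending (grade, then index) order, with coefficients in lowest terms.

Distribute over the terms of R2 (each basis-blade product reordered to ascending indices, repeated generators contracted through their squares):
R1 (\frac{5}{4} e_{1}) = -\frac{357}{40} e_{1} - \frac{5}{2} e_{2} + 5 e_{3} - \frac{65}{8} e_{4} + \frac{2}{3} e_{123} - \frac{5}{24} e_{124} - \frac{7}{4} e_{134}
R1 (\frac{2}{3} e_{2}) = \frac{4}{3} e_{1} - \frac{119}{25} e_{2} - \frac{16}{45} e_{3} + \frac{1}{9} e_{4} + \frac{8}{3} e_{123} - \frac{13}{3} e_{124} - \frac{14}{15} e_{234}
R1 (2 e_{3}) = 8 e_{1} - \frac{16}{15} e_{2} - \frac{357}{25} e_{3} - \frac{14}{5} e_{4} + 4 e_{123} - 13 e_{134} + \frac{1}{3} e_{234}
R1 (5 e_{4}) = -\frac{65}{2} e_{1} + \frac{5}{6} e_{2} + 7 e_{3} - \frac{357}{10} e_{4} + 10 e_{124} - 20 e_{134} + \frac{8}{3} e_{234}
Summing the partial products and collecting blades:
Answer: -\frac{3851}{120} e_{1} - \frac{562}{75} e_{2} - \frac{593}{225} e_{3} - \frac{3349}{72} e_{4} + \frac{22}{3} e_{123} + \frac{131}{24} e_{124} - \frac{139}{4} e_{134} + \frac{31}{15} e_{234}


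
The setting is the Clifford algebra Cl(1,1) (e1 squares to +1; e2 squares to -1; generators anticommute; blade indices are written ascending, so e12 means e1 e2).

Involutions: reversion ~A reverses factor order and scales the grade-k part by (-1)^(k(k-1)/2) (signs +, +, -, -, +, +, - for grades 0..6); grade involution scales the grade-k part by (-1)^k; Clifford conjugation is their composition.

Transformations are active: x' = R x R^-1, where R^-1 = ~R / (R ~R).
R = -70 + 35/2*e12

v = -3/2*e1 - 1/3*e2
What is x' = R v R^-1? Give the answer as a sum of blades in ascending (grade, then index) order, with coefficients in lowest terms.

~R = -70 - 35/2*e12, and R ~R = 18375/4, so R^-1 = ~R / (18375/4).
R v = 665/6*e1 + 595/12*e2
Answer: -169/90*e1 - 53/45*e2
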